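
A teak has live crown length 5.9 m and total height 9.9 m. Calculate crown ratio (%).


Formula: Crown Ratio = (Crown Length / Total Height) * 100
CR = (5.9 m / 9.9 m) * 100
CR = 0.596 * 100 = 59.6%

59.6


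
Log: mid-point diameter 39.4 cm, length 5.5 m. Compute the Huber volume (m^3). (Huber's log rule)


Huber: V = Am * L,  Am = pi*(Dm/200)^2
Am = pi*(39.4/200)^2 = 0.121922 m^2
V = 0.121922*5.5 = 0.6706 m^3

0.6706


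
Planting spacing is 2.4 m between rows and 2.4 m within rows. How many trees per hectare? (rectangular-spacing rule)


Formula: TPH = 10000 m^2/ha / (spacing_x * spacing_y)
Area per tree = 2.4 m * 2.4 m = 5.76 m^2
TPH = 10000 / 5.76 = 1736 trees/ha

1736


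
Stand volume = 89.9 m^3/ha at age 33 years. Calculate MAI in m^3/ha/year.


Formula: MAI = Total Volume / Stand Age
MAI = 89.9 m^3/ha / 33 years
MAI = 2.72 m^3/ha/year

2.72


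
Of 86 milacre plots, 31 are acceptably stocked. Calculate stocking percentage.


Formula: Stocking % = stocked plots / total plots * 100
Stocking = 31 / 86 * 100
Stocking = 0.3605 * 100 = 36.0%

36.0


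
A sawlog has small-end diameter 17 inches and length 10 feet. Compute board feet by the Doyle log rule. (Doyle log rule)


Doyle: BF = (D - 4)^2 * L / 16
Adjusted diameter = 17 - 4 = 13 in
(D-4)^2 = 13^2 = 169
BF = 169 * 10 / 16 = 106 BF

106


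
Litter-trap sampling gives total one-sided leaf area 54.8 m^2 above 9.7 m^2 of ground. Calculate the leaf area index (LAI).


Formula: LAI = total leaf area / ground area  (dimensionless)
LAI = 54.8 m^2 / 9.7 m^2
LAI = 5.65

5.65


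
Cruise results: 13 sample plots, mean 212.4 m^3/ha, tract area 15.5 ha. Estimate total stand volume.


Formula: Total Volume = Mean Volume per ha * Total Area
Total Volume = 212.4 m^3/ha * 15.5 ha
Total Volume = 3292 m^3

3292


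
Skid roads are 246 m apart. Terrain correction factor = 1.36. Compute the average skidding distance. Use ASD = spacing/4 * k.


Formula: ASD = (spacing / 4) * correction
Uncorrected distance = spacing / 4 = 246 / 4 = 61.5 m
ASD = 61.5 * 1.36 = 84 m

84


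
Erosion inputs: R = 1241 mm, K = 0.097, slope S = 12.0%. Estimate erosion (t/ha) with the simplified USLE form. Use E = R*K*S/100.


Formula: E = R * K * S / 100  (simplified USLE)
R * K = 1241 * 0.097 = 120.377
E = 120.377 * 12.0 / 100 = 14.45 t/ha

14.45


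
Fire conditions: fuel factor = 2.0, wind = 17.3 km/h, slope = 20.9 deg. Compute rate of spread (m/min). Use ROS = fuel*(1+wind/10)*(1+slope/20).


Formula: ROS = fuel * (1 + wind/10) * (1 + slope/20)
Wind factor = 1 + 17.3/10 = 2.73
Slope factor = 1 + 20.9/20 = 2.045
ROS = 2.0 * 2.73 * 2.045 = 11.17 m/min

11.17


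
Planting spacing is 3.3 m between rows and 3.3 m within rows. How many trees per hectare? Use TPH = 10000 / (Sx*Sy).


Formula: TPH = 10000 m^2/ha / (spacing_x * spacing_y)
Area per tree = 3.3 m * 3.3 m = 10.89 m^2
TPH = 10000 / 10.89 = 918 trees/ha

918


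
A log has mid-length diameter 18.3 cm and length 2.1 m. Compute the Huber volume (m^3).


Huber: V = Am * L,  Am = pi*(Dm/200)^2
Am = pi*(18.3/200)^2 = 0.026302 m^2
V = 0.026302*2.1 = 0.0552 m^3

0.0552


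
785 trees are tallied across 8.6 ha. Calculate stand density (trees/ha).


Formula: Stand Density = N_trees / Area_ha
Density = 785 trees / 8.6 ha
Density = 91 trees/ha

91


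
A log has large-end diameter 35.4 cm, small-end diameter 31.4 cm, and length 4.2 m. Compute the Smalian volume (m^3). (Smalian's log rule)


Smalian: V = (A1 + A2)/2 * L,  A = pi*(D/200)^2
A1 = pi*(35.4/200)^2 = 0.098423 m^2
A2 = pi*(31.4/200)^2 = 0.077437 m^2
V = (0.098423+0.077437)/2*4.2 = 0.3693 m^3

0.3693


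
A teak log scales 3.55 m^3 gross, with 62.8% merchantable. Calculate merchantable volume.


Formula: MV = V_total * (merchantable_pct / 100)
Merchantable fraction = 62.8% / 100 = 0.628
MV = 3.55 m^3 * 0.628 = 2.229 m^3

2.229


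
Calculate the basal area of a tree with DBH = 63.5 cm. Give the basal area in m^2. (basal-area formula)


Formula: BA = pi * (DBH/2)^2 / 10000  (cm^2 to m^2)
Radius = DBH/2 = 63.5/2 = 31.75 cm
BA = pi * 31.75^2 / 10000
   = 3166.9217 cm^2 / 10000
   = 0.3167 m^2

0.3167


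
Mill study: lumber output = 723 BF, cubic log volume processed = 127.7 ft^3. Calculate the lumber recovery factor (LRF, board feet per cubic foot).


Formula: LRF = Lumber Output (BF) / Log Input (ft^3)
LRF = 723 BF / 127.7 ft^3
LRF = 5.66 BF/ft^3

5.66


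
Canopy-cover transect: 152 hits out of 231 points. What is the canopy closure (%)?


Formula: Canopy closure = covered points / total points * 100
Closure = 152 / 231 * 100
Closure = 0.658 * 100 = 65.8%

65.8


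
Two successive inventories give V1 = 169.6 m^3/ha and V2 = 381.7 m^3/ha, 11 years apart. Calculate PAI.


Formula: PAI = (V_T2 - V_T1) / (T2 - T1)
Volume increment = 381.7 - 169.6 = 212.1 m^3/ha
PAI = 212.1 / 11 = 19.28 m^3/ha/year

19.28


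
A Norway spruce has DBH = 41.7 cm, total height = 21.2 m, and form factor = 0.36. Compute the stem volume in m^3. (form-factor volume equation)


Formula: V = pi * (DBH/200)^2 * H * ff
Radius = DBH/200 = 41.7/200 = 0.2085 m
Radius^2 = 0.2085^2 = 0.04347225 m^2
V = pi * 0.04347225 * 21.2 * 0.36
V = 1.042 m^3

1.042


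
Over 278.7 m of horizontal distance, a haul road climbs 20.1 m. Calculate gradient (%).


Formula: Gradient = rise / run * 100
Gradient = 20.1 / 278.7 * 100 = 7.2%

7.2


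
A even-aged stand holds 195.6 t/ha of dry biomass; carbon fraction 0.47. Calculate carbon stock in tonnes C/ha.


Formula: Carbon Stock = Biomass * Carbon Fraction
C = 195.6 t/ha * 0.47
C = 91.9 t C/ha

91.9


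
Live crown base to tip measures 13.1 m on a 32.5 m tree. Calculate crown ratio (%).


Formula: Crown Ratio = (Crown Length / Total Height) * 100
CR = (13.1 m / 32.5 m) * 100
CR = 0.4031 * 100 = 40.3%

40.3


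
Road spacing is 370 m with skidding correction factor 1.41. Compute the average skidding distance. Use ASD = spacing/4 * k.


Formula: ASD = (spacing / 4) * correction
Uncorrected distance = spacing / 4 = 370 / 4 = 92.5 m
ASD = 92.5 * 1.41 = 130 m

130


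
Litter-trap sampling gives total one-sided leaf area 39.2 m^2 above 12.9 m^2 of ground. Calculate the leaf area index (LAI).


Formula: LAI = total leaf area / ground area  (dimensionless)
LAI = 39.2 m^2 / 12.9 m^2
LAI = 3.04

3.04


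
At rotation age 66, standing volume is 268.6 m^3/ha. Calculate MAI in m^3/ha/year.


Formula: MAI = Total Volume / Stand Age
MAI = 268.6 m^3/ha / 66 years
MAI = 4.07 m^3/ha/year

4.07


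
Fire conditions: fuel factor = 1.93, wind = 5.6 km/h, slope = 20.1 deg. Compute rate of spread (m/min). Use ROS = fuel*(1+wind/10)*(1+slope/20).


Formula: ROS = fuel * (1 + wind/10) * (1 + slope/20)
Wind factor = 1 + 5.6/10 = 1.56
Slope factor = 1 + 20.1/20 = 2.005
ROS = 1.93 * 1.56 * 2.005 = 6.04 m/min

6.04


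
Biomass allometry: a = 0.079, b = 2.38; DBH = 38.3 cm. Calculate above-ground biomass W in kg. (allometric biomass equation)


Formula: W = a * DBH^b  (allometric power law)
DBH^b = 38.3^2.38 = 5861.5582
W = 0.079 * 5861.5582 = 463.1 kg

463.1


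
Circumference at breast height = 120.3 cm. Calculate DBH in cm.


Formula: DBH = C / pi
DBH = 120.3 / pi
pi = 3.14159...
DBH = 38.3 cm

38.3


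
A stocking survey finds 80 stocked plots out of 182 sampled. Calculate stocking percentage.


Formula: Stocking % = stocked plots / total plots * 100
Stocking = 80 / 182 * 100
Stocking = 0.4396 * 100 = 44.0%

44.0


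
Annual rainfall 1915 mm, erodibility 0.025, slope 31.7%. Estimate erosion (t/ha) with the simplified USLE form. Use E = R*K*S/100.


Formula: E = R * K * S / 100  (simplified USLE)
R * K = 1915 * 0.025 = 47.875
E = 47.875 * 31.7 / 100 = 15.18 t/ha

15.18


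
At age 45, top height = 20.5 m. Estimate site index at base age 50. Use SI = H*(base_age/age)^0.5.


Formula: SI = H_dom * (base_age / age)^0.5
Age ratio = 50 / 45 = 1.11111
sqrt(age_ratio) = 1.05409
SI = 20.5 * 1.05409 = 21.6 m

21.6


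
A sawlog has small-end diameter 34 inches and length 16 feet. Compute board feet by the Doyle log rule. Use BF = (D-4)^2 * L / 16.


Doyle: BF = (D - 4)^2 * L / 16
Adjusted diameter = 34 - 4 = 30 in
(D-4)^2 = 30^2 = 900
BF = 900 * 16 / 16 = 900 BF

900


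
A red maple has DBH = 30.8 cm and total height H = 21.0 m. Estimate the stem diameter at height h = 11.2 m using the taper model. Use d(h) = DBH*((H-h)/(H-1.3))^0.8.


Taper: d(h) = DBH * ((H - h) / (H - 1.3))^0.8
Numerator = H - h = 21.0 - 11.2 = 9.8 m
Denominator = H - 1.3 = 21.0 - 1.3 = 19.7 m
Ratio = 9.8 / 19.7 = 0.49746
d = 30.8 * 0.49746^0.8 = 17.6 cm

17.6


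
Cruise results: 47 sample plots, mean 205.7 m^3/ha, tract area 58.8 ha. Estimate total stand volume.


Formula: Total Volume = Mean Volume per ha * Total Area
Total Volume = 205.7 m^3/ha * 58.8 ha
Total Volume = 12095 m^3

12095


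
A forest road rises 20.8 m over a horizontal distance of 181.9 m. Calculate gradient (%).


Formula: Gradient = rise / run * 100
Gradient = 20.8 / 181.9 * 100 = 11.4%

11.4


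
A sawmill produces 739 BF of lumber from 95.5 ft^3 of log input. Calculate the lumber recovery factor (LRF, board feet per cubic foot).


Formula: LRF = Lumber Output (BF) / Log Input (ft^3)
LRF = 739 BF / 95.5 ft^3
LRF = 7.74 BF/ft^3

7.74


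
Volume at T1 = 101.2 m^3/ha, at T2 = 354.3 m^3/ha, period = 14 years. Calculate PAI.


Formula: PAI = (V_T2 - V_T1) / (T2 - T1)
Volume increment = 354.3 - 101.2 = 253.1 m^3/ha
PAI = 253.1 / 14 = 18.08 m^3/ha/year

18.08


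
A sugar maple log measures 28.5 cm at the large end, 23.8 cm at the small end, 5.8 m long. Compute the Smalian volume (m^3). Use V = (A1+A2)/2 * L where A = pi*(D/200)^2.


Smalian: V = (A1 + A2)/2 * L,  A = pi*(D/200)^2
A1 = pi*(28.5/200)^2 = 0.063794 m^2
A2 = pi*(23.8/200)^2 = 0.044488 m^2
V = (0.063794+0.044488)/2*5.8 = 0.314 m^3

0.314


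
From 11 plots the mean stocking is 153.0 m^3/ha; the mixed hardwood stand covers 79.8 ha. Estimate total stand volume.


Formula: Total Volume = Mean Volume per ha * Total Area
Total Volume = 153.0 m^3/ha * 79.8 ha
Total Volume = 12209 m^3

12209


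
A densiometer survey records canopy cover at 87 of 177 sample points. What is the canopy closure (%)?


Formula: Canopy closure = covered points / total points * 100
Closure = 87 / 177 * 100
Closure = 0.4915 * 100 = 49.2%

49.2


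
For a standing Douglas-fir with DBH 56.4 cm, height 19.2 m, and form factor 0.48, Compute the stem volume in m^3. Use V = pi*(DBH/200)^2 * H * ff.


Formula: V = pi * (DBH/200)^2 * H * ff
Radius = DBH/200 = 56.4/200 = 0.282 m
Radius^2 = 0.282^2 = 0.079524 m^2
V = pi * 0.079524 * 19.2 * 0.48
V = 2.302 m^3

2.302


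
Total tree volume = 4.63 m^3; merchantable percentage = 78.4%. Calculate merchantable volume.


Formula: MV = V_total * (merchantable_pct / 100)
Merchantable fraction = 78.4% / 100 = 0.784
MV = 4.63 m^3 * 0.784 = 3.63 m^3

3.63


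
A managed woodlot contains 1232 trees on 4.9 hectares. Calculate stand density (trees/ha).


Formula: Stand Density = N_trees / Area_ha
Density = 1232 trees / 4.9 ha
Density = 251 trees/ha

251


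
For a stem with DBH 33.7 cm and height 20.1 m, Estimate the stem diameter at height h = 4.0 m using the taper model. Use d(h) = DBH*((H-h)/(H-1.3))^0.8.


Taper: d(h) = DBH * ((H - h) / (H - 1.3))^0.8
Numerator = H - h = 20.1 - 4.0 = 16.1 m
Denominator = H - 1.3 = 20.1 - 1.3 = 18.8 m
Ratio = 16.1 / 18.8 = 0.85638
d = 33.7 * 0.85638^0.8 = 29.8 cm

29.8


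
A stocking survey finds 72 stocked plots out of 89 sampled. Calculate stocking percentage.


Formula: Stocking % = stocked plots / total plots * 100
Stocking = 72 / 89 * 100
Stocking = 0.809 * 100 = 80.9%

80.9


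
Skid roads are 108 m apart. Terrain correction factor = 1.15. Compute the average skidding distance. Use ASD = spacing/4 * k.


Formula: ASD = (spacing / 4) * correction
Uncorrected distance = spacing / 4 = 108 / 4 = 27 m
ASD = 27 * 1.15 = 31 m

31


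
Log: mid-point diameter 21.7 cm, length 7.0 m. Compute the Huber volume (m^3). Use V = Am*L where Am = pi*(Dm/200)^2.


Huber: V = Am * L,  Am = pi*(Dm/200)^2
Am = pi*(21.7/200)^2 = 0.036984 m^2
V = 0.036984*7.0 = 0.2589 m^3

0.2589


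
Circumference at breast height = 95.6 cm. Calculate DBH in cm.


Formula: DBH = C / pi
DBH = 95.6 / pi
pi = 3.14159...
DBH = 30.4 cm

30.4


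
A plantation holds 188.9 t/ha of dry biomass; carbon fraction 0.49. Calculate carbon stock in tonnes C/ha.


Formula: Carbon Stock = Biomass * Carbon Fraction
C = 188.9 t/ha * 0.49
C = 92.6 t C/ha

92.6


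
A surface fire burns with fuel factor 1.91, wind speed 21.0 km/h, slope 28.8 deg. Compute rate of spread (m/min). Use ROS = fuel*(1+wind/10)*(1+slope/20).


Formula: ROS = fuel * (1 + wind/10) * (1 + slope/20)
Wind factor = 1 + 21.0/10 = 3.1
Slope factor = 1 + 28.8/20 = 2.44
ROS = 1.91 * 3.1 * 2.44 = 14.45 m/min

14.45


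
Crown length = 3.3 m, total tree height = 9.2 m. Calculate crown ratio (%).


Formula: Crown Ratio = (Crown Length / Total Height) * 100
CR = (3.3 m / 9.2 m) * 100
CR = 0.3587 * 100 = 35.9%

35.9


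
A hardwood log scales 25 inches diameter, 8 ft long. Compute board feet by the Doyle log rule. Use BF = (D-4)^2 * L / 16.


Doyle: BF = (D - 4)^2 * L / 16
Adjusted diameter = 25 - 4 = 21 in
(D-4)^2 = 21^2 = 441
BF = 441 * 8 / 16 = 221 BF

221


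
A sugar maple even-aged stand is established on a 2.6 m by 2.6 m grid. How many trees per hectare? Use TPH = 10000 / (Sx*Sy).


Formula: TPH = 10000 m^2/ha / (spacing_x * spacing_y)
Area per tree = 2.6 m * 2.6 m = 6.76 m^2
TPH = 10000 / 6.76 = 1479 trees/ha

1479


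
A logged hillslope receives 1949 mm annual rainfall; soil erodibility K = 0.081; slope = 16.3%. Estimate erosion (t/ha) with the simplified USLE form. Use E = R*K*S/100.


Formula: E = R * K * S / 100  (simplified USLE)
R * K = 1949 * 0.081 = 157.869
E = 157.869 * 16.3 / 100 = 25.73 t/ha

25.73


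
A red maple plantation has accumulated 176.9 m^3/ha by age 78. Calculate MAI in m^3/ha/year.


Formula: MAI = Total Volume / Stand Age
MAI = 176.9 m^3/ha / 78 years
MAI = 2.27 m^3/ha/year

2.27


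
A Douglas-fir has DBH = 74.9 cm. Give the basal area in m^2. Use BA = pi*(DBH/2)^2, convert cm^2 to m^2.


Formula: BA = pi * (DBH/2)^2 / 10000  (cm^2 to m^2)
Radius = DBH/2 = 74.9/2 = 37.45 cm
BA = pi * 37.45^2 / 10000
   = 4406.0916 cm^2 / 10000
   = 0.4406 m^2

0.4406


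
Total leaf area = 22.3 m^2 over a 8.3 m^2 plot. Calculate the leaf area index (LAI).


Formula: LAI = total leaf area / ground area  (dimensionless)
LAI = 22.3 m^2 / 8.3 m^2
LAI = 2.69

2.69


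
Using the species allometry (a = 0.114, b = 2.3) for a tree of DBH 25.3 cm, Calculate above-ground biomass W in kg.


Formula: W = a * DBH^b  (allometric power law)
DBH^b = 25.3^2.3 = 1687.2413
W = 0.114 * 1687.2413 = 192.3 kg

192.3


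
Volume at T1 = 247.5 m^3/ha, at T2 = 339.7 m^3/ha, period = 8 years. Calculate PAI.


Formula: PAI = (V_T2 - V_T1) / (T2 - T1)
Volume increment = 339.7 - 247.5 = 92.2 m^3/ha
PAI = 92.2 / 8 = 11.53 m^3/ha/year

11.53


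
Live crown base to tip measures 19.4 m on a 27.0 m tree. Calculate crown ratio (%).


Formula: Crown Ratio = (Crown Length / Total Height) * 100
CR = (19.4 m / 27.0 m) * 100
CR = 0.7185 * 100 = 71.9%

71.9


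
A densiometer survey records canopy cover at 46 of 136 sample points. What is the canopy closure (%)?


Formula: Canopy closure = covered points / total points * 100
Closure = 46 / 136 * 100
Closure = 0.3382 * 100 = 33.8%

33.8


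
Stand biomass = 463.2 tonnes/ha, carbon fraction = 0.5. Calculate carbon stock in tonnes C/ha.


Formula: Carbon Stock = Biomass * Carbon Fraction
C = 463.2 t/ha * 0.5
C = 231.6 t C/ha

231.6


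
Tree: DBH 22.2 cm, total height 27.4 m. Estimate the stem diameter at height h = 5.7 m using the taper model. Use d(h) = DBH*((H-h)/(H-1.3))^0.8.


Taper: d(h) = DBH * ((H - h) / (H - 1.3))^0.8
Numerator = H - h = 27.4 - 5.7 = 21.7 m
Denominator = H - 1.3 = 27.4 - 1.3 = 26.1 m
Ratio = 21.7 / 26.1 = 0.83142
d = 22.2 * 0.83142^0.8 = 19.2 cm

19.2


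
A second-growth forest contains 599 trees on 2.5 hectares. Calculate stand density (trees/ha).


Formula: Stand Density = N_trees / Area_ha
Density = 599 trees / 2.5 ha
Density = 240 trees/ha

240


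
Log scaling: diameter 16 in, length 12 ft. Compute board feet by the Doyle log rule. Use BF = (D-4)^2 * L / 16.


Doyle: BF = (D - 4)^2 * L / 16
Adjusted diameter = 16 - 4 = 12 in
(D-4)^2 = 12^2 = 144
BF = 144 * 12 / 16 = 108 BF

108


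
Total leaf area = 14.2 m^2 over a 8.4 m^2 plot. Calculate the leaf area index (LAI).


Formula: LAI = total leaf area / ground area  (dimensionless)
LAI = 14.2 m^2 / 8.4 m^2
LAI = 1.69

1.69


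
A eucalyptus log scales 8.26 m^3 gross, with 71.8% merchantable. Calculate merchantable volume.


Formula: MV = V_total * (merchantable_pct / 100)
Merchantable fraction = 71.8% / 100 = 0.718
MV = 8.26 m^3 * 0.718 = 5.931 m^3

5.931


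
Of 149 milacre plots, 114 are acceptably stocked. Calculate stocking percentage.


Formula: Stocking % = stocked plots / total plots * 100
Stocking = 114 / 149 * 100
Stocking = 0.7651 * 100 = 76.5%

76.5


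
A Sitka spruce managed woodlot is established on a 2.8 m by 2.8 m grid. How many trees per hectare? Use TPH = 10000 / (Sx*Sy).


Formula: TPH = 10000 m^2/ha / (spacing_x * spacing_y)
Area per tree = 2.8 m * 2.8 m = 7.84 m^2
TPH = 10000 / 7.84 = 1276 trees/ha

1276


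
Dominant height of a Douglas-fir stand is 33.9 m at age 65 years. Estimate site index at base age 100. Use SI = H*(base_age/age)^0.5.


Formula: SI = H_dom * (base_age / age)^0.5
Age ratio = 100 / 65 = 1.53846
sqrt(age_ratio) = 1.24035
SI = 33.9 * 1.24035 = 42.0 m

42.0


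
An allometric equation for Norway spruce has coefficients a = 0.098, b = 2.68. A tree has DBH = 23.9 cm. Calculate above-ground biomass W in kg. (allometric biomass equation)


Formula: W = a * DBH^b  (allometric power law)
DBH^b = 23.9^2.68 = 4944.3178
W = 0.098 * 4944.3178 = 484.5 kg

484.5


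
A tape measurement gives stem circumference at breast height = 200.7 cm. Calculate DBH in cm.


Formula: DBH = C / pi
DBH = 200.7 / pi
pi = 3.14159...
DBH = 63.9 cm

63.9


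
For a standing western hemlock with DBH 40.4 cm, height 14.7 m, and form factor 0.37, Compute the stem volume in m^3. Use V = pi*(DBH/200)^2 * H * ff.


Formula: V = pi * (DBH/200)^2 * H * ff
Radius = DBH/200 = 40.4/200 = 0.202 m
Radius^2 = 0.202^2 = 0.040804 m^2
V = pi * 0.040804 * 14.7 * 0.37
V = 0.697 m^3

0.697


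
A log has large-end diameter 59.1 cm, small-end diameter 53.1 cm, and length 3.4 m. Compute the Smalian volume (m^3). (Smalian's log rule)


Smalian: V = (A1 + A2)/2 * L,  A = pi*(D/200)^2
A1 = pi*(59.1/200)^2 = 0.274325 m^2
A2 = pi*(53.1/200)^2 = 0.221452 m^2
V = (0.274325+0.221452)/2*3.4 = 0.8428 m^3

0.8428


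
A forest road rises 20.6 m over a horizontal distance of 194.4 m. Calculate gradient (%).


Formula: Gradient = rise / run * 100
Gradient = 20.6 / 194.4 * 100 = 10.6%

10.6


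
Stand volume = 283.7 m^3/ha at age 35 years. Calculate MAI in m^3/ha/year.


Formula: MAI = Total Volume / Stand Age
MAI = 283.7 m^3/ha / 35 years
MAI = 8.11 m^3/ha/year

8.11


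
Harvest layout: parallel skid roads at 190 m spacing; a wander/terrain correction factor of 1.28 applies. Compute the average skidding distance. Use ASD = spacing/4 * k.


Formula: ASD = (spacing / 4) * correction
Uncorrected distance = spacing / 4 = 190 / 4 = 47.5 m
ASD = 47.5 * 1.28 = 61 m

61


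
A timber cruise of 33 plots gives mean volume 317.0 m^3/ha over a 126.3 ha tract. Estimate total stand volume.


Formula: Total Volume = Mean Volume per ha * Total Area
Total Volume = 317.0 m^3/ha * 126.3 ha
Total Volume = 40037 m^3

40037


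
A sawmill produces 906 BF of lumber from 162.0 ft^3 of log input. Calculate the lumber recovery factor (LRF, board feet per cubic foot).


Formula: LRF = Lumber Output (BF) / Log Input (ft^3)
LRF = 906 BF / 162.0 ft^3
LRF = 5.59 BF/ft^3

5.59


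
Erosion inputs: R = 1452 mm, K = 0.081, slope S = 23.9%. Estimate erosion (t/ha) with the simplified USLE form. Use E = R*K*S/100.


Formula: E = R * K * S / 100  (simplified USLE)
R * K = 1452 * 0.081 = 117.612
E = 117.612 * 23.9 / 100 = 28.11 t/ha

28.11


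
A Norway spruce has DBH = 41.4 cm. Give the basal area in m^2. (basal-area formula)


Formula: BA = pi * (DBH/2)^2 / 10000  (cm^2 to m^2)
Radius = DBH/2 = 41.4/2 = 20.7 cm
BA = pi * 20.7^2 / 10000
   = 1346.141 cm^2 / 10000
   = 0.1346 m^2

0.1346


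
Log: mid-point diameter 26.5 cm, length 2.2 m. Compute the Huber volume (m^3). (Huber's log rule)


Huber: V = Am * L,  Am = pi*(Dm/200)^2
Am = pi*(26.5/200)^2 = 0.055155 m^2
V = 0.055155*2.2 = 0.1213 m^3

0.1213


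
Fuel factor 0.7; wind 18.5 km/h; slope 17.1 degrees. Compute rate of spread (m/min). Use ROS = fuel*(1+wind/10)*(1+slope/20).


Formula: ROS = fuel * (1 + wind/10) * (1 + slope/20)
Wind factor = 1 + 18.5/10 = 2.85
Slope factor = 1 + 17.1/20 = 1.855
ROS = 0.7 * 2.85 * 1.855 = 3.7 m/min

3.7


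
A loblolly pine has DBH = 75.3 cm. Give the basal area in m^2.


Formula: BA = pi * (DBH/2)^2 / 10000  (cm^2 to m^2)
Radius = DBH/2 = 75.3/2 = 37.65 cm
BA = pi * 37.65^2 / 10000
   = 4453.2783 cm^2 / 10000
   = 0.4453 m^2

0.4453


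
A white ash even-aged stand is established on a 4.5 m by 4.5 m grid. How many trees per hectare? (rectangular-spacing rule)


Formula: TPH = 10000 m^2/ha / (spacing_x * spacing_y)
Area per tree = 4.5 m * 4.5 m = 20.25 m^2
TPH = 10000 / 20.25 = 494 trees/ha

494


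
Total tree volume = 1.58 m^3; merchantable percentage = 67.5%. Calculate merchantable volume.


Formula: MV = V_total * (merchantable_pct / 100)
Merchantable fraction = 67.5% / 100 = 0.675
MV = 1.58 m^3 * 0.675 = 1.067 m^3

1.067


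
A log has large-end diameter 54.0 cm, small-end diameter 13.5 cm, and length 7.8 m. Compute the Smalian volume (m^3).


Smalian: V = (A1 + A2)/2 * L,  A = pi*(D/200)^2
A1 = pi*(54.0/200)^2 = 0.229022 m^2
A2 = pi*(13.5/200)^2 = 0.014314 m^2
V = (0.229022+0.014314)/2*7.8 = 0.949 m^3

0.949


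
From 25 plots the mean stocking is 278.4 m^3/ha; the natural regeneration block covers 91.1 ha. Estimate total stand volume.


Formula: Total Volume = Mean Volume per ha * Total Area
Total Volume = 278.4 m^3/ha * 91.1 ha
Total Volume = 25362 m^3

25362


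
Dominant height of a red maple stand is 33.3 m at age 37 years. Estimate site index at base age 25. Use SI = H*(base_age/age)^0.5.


Formula: SI = H_dom * (base_age / age)^0.5
Age ratio = 25 / 37 = 0.67568
sqrt(age_ratio) = 0.82199
SI = 33.3 * 0.82199 = 27.4 m

27.4


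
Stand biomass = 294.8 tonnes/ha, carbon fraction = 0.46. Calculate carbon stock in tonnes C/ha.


Formula: Carbon Stock = Biomass * Carbon Fraction
C = 294.8 t/ha * 0.46
C = 135.6 t C/ha

135.6


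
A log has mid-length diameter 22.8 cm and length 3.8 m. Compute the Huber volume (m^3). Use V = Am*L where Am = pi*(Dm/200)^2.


Huber: V = Am * L,  Am = pi*(Dm/200)^2
Am = pi*(22.8/200)^2 = 0.040828 m^2
V = 0.040828*3.8 = 0.1551 m^3

0.1551


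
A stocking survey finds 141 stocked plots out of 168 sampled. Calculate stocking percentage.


Formula: Stocking % = stocked plots / total plots * 100
Stocking = 141 / 168 * 100
Stocking = 0.8393 * 100 = 83.9%

83.9


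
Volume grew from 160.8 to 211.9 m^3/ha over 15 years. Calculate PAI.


Formula: PAI = (V_T2 - V_T1) / (T2 - T1)
Volume increment = 211.9 - 160.8 = 51.1 m^3/ha
PAI = 51.1 / 15 = 3.41 m^3/ha/year

3.41


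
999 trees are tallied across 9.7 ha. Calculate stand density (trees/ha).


Formula: Stand Density = N_trees / Area_ha
Density = 999 trees / 9.7 ha
Density = 103 trees/ha

103


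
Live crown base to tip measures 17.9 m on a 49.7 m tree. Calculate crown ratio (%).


Formula: Crown Ratio = (Crown Length / Total Height) * 100
CR = (17.9 m / 49.7 m) * 100
CR = 0.3602 * 100 = 36.0%

36.0


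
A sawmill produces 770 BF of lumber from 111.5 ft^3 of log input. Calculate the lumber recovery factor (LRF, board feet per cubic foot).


Formula: LRF = Lumber Output (BF) / Log Input (ft^3)
LRF = 770 BF / 111.5 ft^3
LRF = 6.91 BF/ft^3

6.91


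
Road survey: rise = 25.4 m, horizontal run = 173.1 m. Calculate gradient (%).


Formula: Gradient = rise / run * 100
Gradient = 25.4 / 173.1 * 100 = 14.7%

14.7


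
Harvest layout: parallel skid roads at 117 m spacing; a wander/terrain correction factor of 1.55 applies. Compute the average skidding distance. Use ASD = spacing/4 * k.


Formula: ASD = (spacing / 4) * correction
Uncorrected distance = spacing / 4 = 117 / 4 = 29.25 m
ASD = 29.25 * 1.55 = 45 m

45


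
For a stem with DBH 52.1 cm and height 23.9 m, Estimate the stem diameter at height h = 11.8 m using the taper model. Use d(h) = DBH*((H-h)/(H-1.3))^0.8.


Taper: d(h) = DBH * ((H - h) / (H - 1.3))^0.8
Numerator = H - h = 23.9 - 11.8 = 12.1 m
Denominator = H - 1.3 = 23.9 - 1.3 = 22.6 m
Ratio = 12.1 / 22.6 = 0.5354
d = 52.1 * 0.5354^0.8 = 31.6 cm

31.6


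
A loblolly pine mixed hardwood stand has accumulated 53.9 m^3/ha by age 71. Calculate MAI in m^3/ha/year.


Formula: MAI = Total Volume / Stand Age
MAI = 53.9 m^3/ha / 71 years
MAI = 0.76 m^3/ha/year

0.76


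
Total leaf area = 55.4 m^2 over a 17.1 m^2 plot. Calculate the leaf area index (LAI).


Formula: LAI = total leaf area / ground area  (dimensionless)
LAI = 55.4 m^2 / 17.1 m^2
LAI = 3.24

3.24


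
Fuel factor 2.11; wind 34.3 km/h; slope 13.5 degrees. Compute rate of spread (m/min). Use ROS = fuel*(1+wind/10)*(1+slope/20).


Formula: ROS = fuel * (1 + wind/10) * (1 + slope/20)
Wind factor = 1 + 34.3/10 = 4.43
Slope factor = 1 + 13.5/20 = 1.675
ROS = 2.11 * 4.43 * 1.675 = 15.66 m/min

15.66


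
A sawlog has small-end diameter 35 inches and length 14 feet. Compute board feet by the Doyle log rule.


Doyle: BF = (D - 4)^2 * L / 16
Adjusted diameter = 35 - 4 = 31 in
(D-4)^2 = 31^2 = 961
BF = 961 * 14 / 16 = 841 BF

841


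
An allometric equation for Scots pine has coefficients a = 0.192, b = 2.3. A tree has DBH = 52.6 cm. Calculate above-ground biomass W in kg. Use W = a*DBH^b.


Formula: W = a * DBH^b  (allometric power law)
DBH^b = 52.6^2.3 = 9083.7926
W = 0.192 * 9083.7926 = 1744.1 kg

1744.1


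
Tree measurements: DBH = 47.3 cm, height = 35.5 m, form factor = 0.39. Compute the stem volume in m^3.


Formula: V = pi * (DBH/200)^2 * H * ff
Radius = DBH/200 = 47.3/200 = 0.2365 m
Radius^2 = 0.2365^2 = 0.05593225 m^2
V = pi * 0.05593225 * 35.5 * 0.39
V = 2.433 m^3

2.433


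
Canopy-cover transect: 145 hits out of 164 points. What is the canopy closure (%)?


Formula: Canopy closure = covered points / total points * 100
Closure = 145 / 164 * 100
Closure = 0.8841 * 100 = 88.4%

88.4


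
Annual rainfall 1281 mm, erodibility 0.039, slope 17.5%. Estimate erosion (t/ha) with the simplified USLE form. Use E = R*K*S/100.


Formula: E = R * K * S / 100  (simplified USLE)
R * K = 1281 * 0.039 = 49.959
E = 49.959 * 17.5 / 100 = 8.74 t/ha

8.74


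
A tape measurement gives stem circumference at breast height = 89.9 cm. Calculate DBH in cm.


Formula: DBH = C / pi
DBH = 89.9 / pi
pi = 3.14159...
DBH = 28.6 cm

28.6


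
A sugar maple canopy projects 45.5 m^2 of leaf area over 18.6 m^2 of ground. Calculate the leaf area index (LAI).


Formula: LAI = total leaf area / ground area  (dimensionless)
LAI = 45.5 m^2 / 18.6 m^2
LAI = 2.45

2.45


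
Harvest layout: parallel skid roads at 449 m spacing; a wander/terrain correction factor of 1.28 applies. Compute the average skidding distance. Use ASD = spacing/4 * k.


Formula: ASD = (spacing / 4) * correction
Uncorrected distance = spacing / 4 = 449 / 4 = 112.25 m
ASD = 112.25 * 1.28 = 144 m

144


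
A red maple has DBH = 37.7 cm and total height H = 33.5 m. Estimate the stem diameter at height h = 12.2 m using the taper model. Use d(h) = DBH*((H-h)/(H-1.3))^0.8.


Taper: d(h) = DBH * ((H - h) / (H - 1.3))^0.8
Numerator = H - h = 33.5 - 12.2 = 21.3 m
Denominator = H - 1.3 = 33.5 - 1.3 = 32.2 m
Ratio = 21.3 / 32.2 = 0.66149
d = 37.7 * 0.66149^0.8 = 27.1 cm

27.1


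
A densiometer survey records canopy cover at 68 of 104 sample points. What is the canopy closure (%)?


Formula: Canopy closure = covered points / total points * 100
Closure = 68 / 104 * 100
Closure = 0.6538 * 100 = 65.4%

65.4


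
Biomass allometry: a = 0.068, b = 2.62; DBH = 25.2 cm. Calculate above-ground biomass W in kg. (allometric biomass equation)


Formula: W = a * DBH^b  (allometric power law)
DBH^b = 25.2^2.62 = 4695.3656
W = 0.068 * 4695.3656 = 319.3 kg

319.3


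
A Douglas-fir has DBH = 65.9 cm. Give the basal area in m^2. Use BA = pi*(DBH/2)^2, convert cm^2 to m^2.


Formula: BA = pi * (DBH/2)^2 / 10000  (cm^2 to m^2)
Radius = DBH/2 = 65.9/2 = 32.95 cm
BA = pi * 32.95^2 / 10000
   = 3410.835 cm^2 / 10000
   = 0.3411 m^2

0.3411


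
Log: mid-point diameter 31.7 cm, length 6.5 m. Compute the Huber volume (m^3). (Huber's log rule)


Huber: V = Am * L,  Am = pi*(Dm/200)^2
Am = pi*(31.7/200)^2 = 0.078924 m^2
V = 0.078924*6.5 = 0.513 m^3

0.513


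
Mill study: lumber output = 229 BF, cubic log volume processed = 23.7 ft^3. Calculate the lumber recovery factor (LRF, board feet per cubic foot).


Formula: LRF = Lumber Output (BF) / Log Input (ft^3)
LRF = 229 BF / 23.7 ft^3
LRF = 9.66 BF/ft^3

9.66


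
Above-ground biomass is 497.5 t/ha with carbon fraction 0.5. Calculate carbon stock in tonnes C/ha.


Formula: Carbon Stock = Biomass * Carbon Fraction
C = 497.5 t/ha * 0.5
C = 248.8 t C/ha

248.8


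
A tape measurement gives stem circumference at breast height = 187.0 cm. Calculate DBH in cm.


Formula: DBH = C / pi
DBH = 187.0 / pi
pi = 3.14159...
DBH = 59.5 cm

59.5


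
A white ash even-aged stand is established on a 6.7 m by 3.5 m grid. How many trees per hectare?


Formula: TPH = 10000 m^2/ha / (spacing_x * spacing_y)
Area per tree = 6.7 m * 3.5 m = 23.45 m^2
TPH = 10000 / 23.45 = 426 trees/ha

426


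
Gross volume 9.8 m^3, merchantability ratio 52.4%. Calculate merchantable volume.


Formula: MV = V_total * (merchantable_pct / 100)
Merchantable fraction = 52.4% / 100 = 0.524
MV = 9.8 m^3 * 0.524 = 5.135 m^3

5.135


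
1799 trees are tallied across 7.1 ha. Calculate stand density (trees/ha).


Formula: Stand Density = N_trees / Area_ha
Density = 1799 trees / 7.1 ha
Density = 253 trees/ha

253


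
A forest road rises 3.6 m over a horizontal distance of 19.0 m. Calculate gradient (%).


Formula: Gradient = rise / run * 100
Gradient = 3.6 / 19.0 * 100 = 18.9%

18.9


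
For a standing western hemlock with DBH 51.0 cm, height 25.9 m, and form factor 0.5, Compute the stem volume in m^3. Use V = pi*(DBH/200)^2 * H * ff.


Formula: V = pi * (DBH/200)^2 * H * ff
Radius = DBH/200 = 51.0/200 = 0.255 m
Radius^2 = 0.255^2 = 0.065025 m^2
V = pi * 0.065025 * 25.9 * 0.5
V = 2.645 m^3

2.645


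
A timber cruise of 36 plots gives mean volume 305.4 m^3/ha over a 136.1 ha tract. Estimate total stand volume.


Formula: Total Volume = Mean Volume per ha * Total Area
Total Volume = 305.4 m^3/ha * 136.1 ha
Total Volume = 41565 m^3

41565


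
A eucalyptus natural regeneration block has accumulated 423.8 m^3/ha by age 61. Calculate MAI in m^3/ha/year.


Formula: MAI = Total Volume / Stand Age
MAI = 423.8 m^3/ha / 61 years
MAI = 6.95 m^3/ha/year

6.95


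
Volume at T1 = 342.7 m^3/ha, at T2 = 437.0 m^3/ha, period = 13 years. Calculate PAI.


Formula: PAI = (V_T2 - V_T1) / (T2 - T1)
Volume increment = 437.0 - 342.7 = 94.3 m^3/ha
PAI = 94.3 / 13 = 7.25 m^3/ha/year

7.25


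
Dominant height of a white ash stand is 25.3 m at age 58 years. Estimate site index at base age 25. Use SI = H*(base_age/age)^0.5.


Formula: SI = H_dom * (base_age / age)^0.5
Age ratio = 25 / 58 = 0.43103
sqrt(age_ratio) = 0.65653
SI = 25.3 * 0.65653 = 16.6 m

16.6


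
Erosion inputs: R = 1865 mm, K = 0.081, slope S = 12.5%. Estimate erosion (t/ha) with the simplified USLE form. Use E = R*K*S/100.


Formula: E = R * K * S / 100  (simplified USLE)
R * K = 1865 * 0.081 = 151.065
E = 151.065 * 12.5 / 100 = 18.88 t/ha

18.88


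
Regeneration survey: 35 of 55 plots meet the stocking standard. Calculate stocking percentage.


Formula: Stocking % = stocked plots / total plots * 100
Stocking = 35 / 55 * 100
Stocking = 0.6364 * 100 = 63.6%

63.6


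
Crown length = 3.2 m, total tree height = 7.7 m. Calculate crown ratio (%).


Formula: Crown Ratio = (Crown Length / Total Height) * 100
CR = (3.2 m / 7.7 m) * 100
CR = 0.4156 * 100 = 41.6%

41.6


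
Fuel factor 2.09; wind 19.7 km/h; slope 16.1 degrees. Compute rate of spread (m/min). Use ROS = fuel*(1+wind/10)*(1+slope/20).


Formula: ROS = fuel * (1 + wind/10) * (1 + slope/20)
Wind factor = 1 + 19.7/10 = 2.97
Slope factor = 1 + 16.1/20 = 1.805
ROS = 2.09 * 2.97 * 1.805 = 11.2 m/min

11.2


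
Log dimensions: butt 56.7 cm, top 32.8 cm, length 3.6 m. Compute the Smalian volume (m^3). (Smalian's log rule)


Smalian: V = (A1 + A2)/2 * L,  A = pi*(D/200)^2
A1 = pi*(56.7/200)^2 = 0.252497 m^2
A2 = pi*(32.8/200)^2 = 0.084496 m^2
V = (0.252497+0.084496)/2*3.6 = 0.6066 m^3

0.6066


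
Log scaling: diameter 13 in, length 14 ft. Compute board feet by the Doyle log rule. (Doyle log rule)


Doyle: BF = (D - 4)^2 * L / 16
Adjusted diameter = 13 - 4 = 9 in
(D-4)^2 = 9^2 = 81
BF = 81 * 14 / 16 = 71 BF

71


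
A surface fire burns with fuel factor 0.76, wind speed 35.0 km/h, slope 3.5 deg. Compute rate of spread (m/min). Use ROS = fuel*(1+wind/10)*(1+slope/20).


Formula: ROS = fuel * (1 + wind/10) * (1 + slope/20)
Wind factor = 1 + 35.0/10 = 4.5
Slope factor = 1 + 3.5/20 = 1.175
ROS = 0.76 * 4.5 * 1.175 = 4.02 m/min

4.02


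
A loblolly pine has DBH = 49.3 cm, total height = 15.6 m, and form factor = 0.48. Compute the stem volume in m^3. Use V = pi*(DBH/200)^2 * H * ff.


Formula: V = pi * (DBH/200)^2 * H * ff
Radius = DBH/200 = 49.3/200 = 0.2465 m
Radius^2 = 0.2465^2 = 0.06076225 m^2
V = pi * 0.06076225 * 15.6 * 0.48
V = 1.429 m^3

1.429


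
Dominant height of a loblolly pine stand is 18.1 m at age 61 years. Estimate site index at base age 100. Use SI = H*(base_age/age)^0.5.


Formula: SI = H_dom * (base_age / age)^0.5
Age ratio = 100 / 61 = 1.63934
sqrt(age_ratio) = 1.28037
SI = 18.1 * 1.28037 = 23.2 m

23.2


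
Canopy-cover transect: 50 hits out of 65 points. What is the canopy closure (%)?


Formula: Canopy closure = covered points / total points * 100
Closure = 50 / 65 * 100
Closure = 0.7692 * 100 = 76.9%

76.9


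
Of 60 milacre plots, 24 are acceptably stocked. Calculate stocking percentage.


Formula: Stocking % = stocked plots / total plots * 100
Stocking = 24 / 60 * 100
Stocking = 0.4 * 100 = 40.0%

40.0


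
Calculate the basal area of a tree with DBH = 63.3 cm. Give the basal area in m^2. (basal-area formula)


Formula: BA = pi * (DBH/2)^2 / 10000  (cm^2 to m^2)
Radius = DBH/2 = 63.3/2 = 31.65 cm
BA = pi * 31.65^2 / 10000
   = 3147.004 cm^2 / 10000
   = 0.3147 m^2

0.3147


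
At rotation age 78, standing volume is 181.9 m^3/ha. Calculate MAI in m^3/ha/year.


Formula: MAI = Total Volume / Stand Age
MAI = 181.9 m^3/ha / 78 years
MAI = 2.33 m^3/ha/year

2.33


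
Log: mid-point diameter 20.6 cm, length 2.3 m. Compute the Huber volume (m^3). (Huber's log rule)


Huber: V = Am * L,  Am = pi*(Dm/200)^2
Am = pi*(20.6/200)^2 = 0.033329 m^2
V = 0.033329*2.3 = 0.0767 m^3

0.0767


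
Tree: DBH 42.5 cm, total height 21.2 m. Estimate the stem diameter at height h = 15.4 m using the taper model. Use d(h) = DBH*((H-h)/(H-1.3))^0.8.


Taper: d(h) = DBH * ((H - h) / (H - 1.3))^0.8
Numerator = H - h = 21.2 - 15.4 = 5.8 m
Denominator = H - 1.3 = 21.2 - 1.3 = 19.9 m
Ratio = 5.8 / 19.9 = 0.29146
d = 42.5 * 0.29146^0.8 = 15.9 cm

15.9


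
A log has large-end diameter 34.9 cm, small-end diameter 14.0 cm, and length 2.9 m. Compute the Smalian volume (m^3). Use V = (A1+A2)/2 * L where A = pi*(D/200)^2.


Smalian: V = (A1 + A2)/2 * L,  A = pi*(D/200)^2
A1 = pi*(34.9/200)^2 = 0.095662 m^2
A2 = pi*(14.0/200)^2 = 0.015394 m^2
V = (0.095662+0.015394)/2*2.9 = 0.161 m^3

0.161


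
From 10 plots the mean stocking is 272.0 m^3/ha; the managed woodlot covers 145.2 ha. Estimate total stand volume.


Formula: Total Volume = Mean Volume per ha * Total Area
Total Volume = 272.0 m^3/ha * 145.2 ha
Total Volume = 39494 m^3

39494


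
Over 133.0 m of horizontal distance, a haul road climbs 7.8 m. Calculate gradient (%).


Formula: Gradient = rise / run * 100
Gradient = 7.8 / 133.0 * 100 = 5.9%

5.9


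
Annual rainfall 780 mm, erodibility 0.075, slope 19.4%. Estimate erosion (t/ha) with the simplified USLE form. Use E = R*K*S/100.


Formula: E = R * K * S / 100  (simplified USLE)
R * K = 780 * 0.075 = 58.5
E = 58.5 * 19.4 / 100 = 11.35 t/ha

11.35


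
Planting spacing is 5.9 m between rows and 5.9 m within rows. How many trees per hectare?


Formula: TPH = 10000 m^2/ha / (spacing_x * spacing_y)
Area per tree = 5.9 m * 5.9 m = 34.81 m^2
TPH = 10000 / 34.81 = 287 trees/ha

287


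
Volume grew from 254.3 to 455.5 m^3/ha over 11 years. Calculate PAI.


Formula: PAI = (V_T2 - V_T1) / (T2 - T1)
Volume increment = 455.5 - 254.3 = 201.2 m^3/ha
PAI = 201.2 / 11 = 18.29 m^3/ha/year

18.29


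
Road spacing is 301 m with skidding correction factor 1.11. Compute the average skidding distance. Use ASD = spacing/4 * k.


Formula: ASD = (spacing / 4) * correction
Uncorrected distance = spacing / 4 = 301 / 4 = 75.25 m
ASD = 75.25 * 1.11 = 84 m

84


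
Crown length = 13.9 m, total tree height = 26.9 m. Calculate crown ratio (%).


Formula: Crown Ratio = (Crown Length / Total Height) * 100
CR = (13.9 m / 26.9 m) * 100
CR = 0.5167 * 100 = 51.7%

51.7


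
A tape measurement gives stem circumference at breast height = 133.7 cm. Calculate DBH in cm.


Formula: DBH = C / pi
DBH = 133.7 / pi
pi = 3.14159...
DBH = 42.6 cm

42.6


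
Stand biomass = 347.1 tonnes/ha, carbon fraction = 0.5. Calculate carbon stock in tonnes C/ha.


Formula: Carbon Stock = Biomass * Carbon Fraction
C = 347.1 t/ha * 0.5
C = 173.6 t C/ha

173.6


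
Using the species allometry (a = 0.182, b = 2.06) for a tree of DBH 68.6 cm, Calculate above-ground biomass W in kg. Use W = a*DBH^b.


Formula: W = a * DBH^b  (allometric power law)
DBH^b = 68.6^2.06 = 6064.9563
W = 0.182 * 6064.9563 = 1103.8 kg

1103.8


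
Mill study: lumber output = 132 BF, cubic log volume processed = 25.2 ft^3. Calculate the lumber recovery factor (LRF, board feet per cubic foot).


Formula: LRF = Lumber Output (BF) / Log Input (ft^3)
LRF = 132 BF / 25.2 ft^3
LRF = 5.24 BF/ft^3

5.24


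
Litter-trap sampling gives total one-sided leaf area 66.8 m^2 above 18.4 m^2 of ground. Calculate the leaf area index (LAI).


Formula: LAI = total leaf area / ground area  (dimensionless)
LAI = 66.8 m^2 / 18.4 m^2
LAI = 3.63

3.63


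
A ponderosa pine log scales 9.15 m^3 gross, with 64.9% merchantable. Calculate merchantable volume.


Formula: MV = V_total * (merchantable_pct / 100)
Merchantable fraction = 64.9% / 100 = 0.649
MV = 9.15 m^3 * 0.649 = 5.938 m^3

5.938


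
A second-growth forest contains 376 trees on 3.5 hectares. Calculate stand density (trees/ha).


Formula: Stand Density = N_trees / Area_ha
Density = 376 trees / 3.5 ha
Density = 107 trees/ha

107


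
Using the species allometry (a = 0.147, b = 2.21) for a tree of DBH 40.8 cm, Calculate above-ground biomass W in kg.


Formula: W = a * DBH^b  (allometric power law)
DBH^b = 40.8^2.21 = 3627.0952
W = 0.147 * 3627.0952 = 533.2 kg

533.2
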